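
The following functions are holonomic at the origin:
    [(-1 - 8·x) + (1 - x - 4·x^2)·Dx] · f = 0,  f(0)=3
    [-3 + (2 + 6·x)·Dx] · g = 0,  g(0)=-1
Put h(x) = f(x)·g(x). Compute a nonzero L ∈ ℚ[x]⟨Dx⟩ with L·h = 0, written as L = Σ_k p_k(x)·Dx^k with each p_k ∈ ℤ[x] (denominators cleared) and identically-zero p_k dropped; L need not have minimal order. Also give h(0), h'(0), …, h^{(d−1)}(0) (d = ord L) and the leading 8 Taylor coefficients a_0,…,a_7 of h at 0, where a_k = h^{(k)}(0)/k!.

f: a_k = 3, 3, 15, 27, 87, 195, 543, 1323, …
g: a_k = -1, -3/2, 9/8, -27/16, 405/128, -1701/256, 15309/1024, -72171/2048, …
L₀ := L_f ⊗_s L_g (sym. prod.), ord ≤ 1.
L = (5 + 19·x + 36·x^2) + (-2 - 4·x + 14·x^2 + 24·x^3)·Dx  (order 1).
h: a_k = -3, -15/2, -129/8, -819/16, -13593/128, -84705/256, -727869/1024, -4382811/2048, …
ICs: h(0) = -3.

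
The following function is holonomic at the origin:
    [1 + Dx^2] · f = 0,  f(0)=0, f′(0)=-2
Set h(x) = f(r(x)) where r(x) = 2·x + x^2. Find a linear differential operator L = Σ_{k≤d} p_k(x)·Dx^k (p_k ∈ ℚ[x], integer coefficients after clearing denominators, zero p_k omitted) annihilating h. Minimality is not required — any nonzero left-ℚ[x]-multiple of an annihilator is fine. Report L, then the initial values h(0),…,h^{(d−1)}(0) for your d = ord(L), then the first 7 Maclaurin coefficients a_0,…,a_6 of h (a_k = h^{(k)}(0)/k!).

L = (4 + 12·x + 12·x^2 + 4·x^3) - Dx + (1 + x)·Dx^2  (order 2).
h: a_k = 0, -4, -2, 8/3, 4, 22/15, -1, …
ICs: h(0) = 0, h′(0) = -4.

f: a_k = 0, -2, 0, 1/3, 0, -1/60, 0, …
Change of var in L_f (x↦r) gives L₀.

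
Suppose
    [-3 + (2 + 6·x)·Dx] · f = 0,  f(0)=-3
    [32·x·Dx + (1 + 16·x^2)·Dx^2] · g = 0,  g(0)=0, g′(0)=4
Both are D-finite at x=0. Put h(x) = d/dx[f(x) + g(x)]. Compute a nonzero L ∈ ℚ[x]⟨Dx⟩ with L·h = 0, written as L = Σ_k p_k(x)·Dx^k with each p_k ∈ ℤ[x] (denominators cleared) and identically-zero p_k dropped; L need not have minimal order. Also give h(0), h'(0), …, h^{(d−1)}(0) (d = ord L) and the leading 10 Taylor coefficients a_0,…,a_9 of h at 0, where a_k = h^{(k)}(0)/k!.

L = (-192 - 1440·x + 9216·x^2 + 13824·x^3) + (-155 - 768·x + 4128·x^2 + 36864·x^3 + 48384·x^4)·Dx + (-6 + 110·x + 576·x^2 + 2624·x^3 + 10752·x^4 + 13824·x^5)·Dx^2  (order 2).
h: a_k = -1/2, 27/4, -1267/16, 1215/32, 236629/256, 137781/512, -35070023/2048, 8444007/4096, 16799888869/65536, 2153221785/131072, …
ICs: h(0) = -1/2, h′(0) = 27/4.

f: a_k = -3, -9/2, 27/8, -81/16, 1215/128, -5103/256, 45927/1024, -216513/2048, 8444007/32768, -42220035/65536, …
g: a_k = 0, 4, 0, -64/3, 0, 1024/5, 0, -16384/7, 0, 262144/9, …
h₀=f+g: left-lcm gives L₀, ord ≤ 3.
Derive L from L₀ (diff closure).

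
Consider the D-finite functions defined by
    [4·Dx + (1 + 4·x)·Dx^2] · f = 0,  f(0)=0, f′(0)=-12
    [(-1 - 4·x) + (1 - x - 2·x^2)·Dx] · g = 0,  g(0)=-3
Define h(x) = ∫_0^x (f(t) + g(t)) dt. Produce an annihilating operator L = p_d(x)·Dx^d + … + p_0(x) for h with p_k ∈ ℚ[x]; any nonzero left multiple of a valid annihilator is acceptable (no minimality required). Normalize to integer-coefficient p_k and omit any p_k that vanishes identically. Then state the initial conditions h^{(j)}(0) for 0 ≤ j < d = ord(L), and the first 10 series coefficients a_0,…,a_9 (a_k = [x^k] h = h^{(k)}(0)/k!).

f: a_k = 0, -12, 24, -64, 192, -3072/5, 2048, -49152/7, 24576, -262144/3, …
g: a_k = -3, -3, -9, -15, -33, -63, -129, -255, -513, -1023, …
L₀ := lclm(L_f,L_g); ord L₀ ≤ 2+1.
Integrate: L := L₀·Dx.
L = (-156 - 624·x - 1440·x^2 - 768·x^3 - 768·x^4)·Dx^2 + (1 - 160·x - 1064·x^2 - 1952·x^3 - 1600·x^4 - 1280·x^5)·Dx^3 + (5 + 39·x + 66·x^2 - 80·x^3 - 240·x^4 - 384·x^5 - 256·x^6)·Dx^4  (order 4).
h: a_k = 0, -3, -15/2, 5, -79/4, 159/5, -1129/10, 1919/7, -50937/56, 8021/3, …
ICs: h(0) = 0, h′(0) = -3, h′′(0) = -15, h′′′(0) = 30.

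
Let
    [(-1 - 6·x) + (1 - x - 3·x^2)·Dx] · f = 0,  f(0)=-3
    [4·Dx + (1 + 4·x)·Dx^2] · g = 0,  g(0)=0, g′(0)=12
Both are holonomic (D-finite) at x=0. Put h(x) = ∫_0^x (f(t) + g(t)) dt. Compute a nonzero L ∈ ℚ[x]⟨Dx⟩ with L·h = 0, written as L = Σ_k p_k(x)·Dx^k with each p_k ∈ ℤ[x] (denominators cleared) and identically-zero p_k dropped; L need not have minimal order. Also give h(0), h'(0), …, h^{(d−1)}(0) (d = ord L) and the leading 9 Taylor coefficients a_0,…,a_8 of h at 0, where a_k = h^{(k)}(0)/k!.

f: a_k = -3, -3, -12, -21, -57, -120, -291, -651, -1524, …
g: a_k = 0, 12, -24, 64, -192, 3072/5, -2048, 49152/7, -24576, …
L₀ := lclm(L_f,L_g); ord L₀ ≤ 1+2.
∫: right-multiply L₀ by Dx.
L = (212 + 1072·x + 3144·x^2 + 2160·x^3 + 2592·x^4)·Dx^2 + (5 + 248·x + 1922·x^2 + 4308·x^3 + 4464·x^4 + 4320·x^5)·Dx^3 + (-6 - 53·x - 108·x^2 + 110·x^3 + 519·x^4 + 1044·x^5 + 864·x^6)·Dx^4  (order 4).
h: a_k = 0, -3, 9/2, -12, 43/4, -249/5, 412/5, -2339/7, 44595/56, …
ICs: h(0) = 0, h′(0) = -3, h′′(0) = 9, h′′′(0) = -72.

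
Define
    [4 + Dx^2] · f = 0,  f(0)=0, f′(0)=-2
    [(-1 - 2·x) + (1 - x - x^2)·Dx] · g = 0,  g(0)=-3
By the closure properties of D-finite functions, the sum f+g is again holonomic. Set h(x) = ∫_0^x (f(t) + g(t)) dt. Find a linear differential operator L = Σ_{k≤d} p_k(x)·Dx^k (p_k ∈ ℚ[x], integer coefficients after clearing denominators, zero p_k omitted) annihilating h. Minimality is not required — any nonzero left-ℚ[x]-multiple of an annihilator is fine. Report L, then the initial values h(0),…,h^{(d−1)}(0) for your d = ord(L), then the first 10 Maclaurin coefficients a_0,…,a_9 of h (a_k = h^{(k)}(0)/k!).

f: a_k = 0, -2, 0, 4/3, 0, -4/15, 0, 8/315, 0, -4/2835, …
g: a_k = -3, -3, -6, -9, -15, -24, -39, -63, -102, -165, …
h₀=f+g: left-lcm gives L₀, ord ≤ 3.
h=∫₀ˣh₀: take L = L₀·Dx.
L = (-44 - 96·x - 32·x^2 - 48·x^3 - 40·x^4 - 16·x^5)·Dx + (16 - 20·x - 8·x^2 + 16·x^3 - 12·x^4 - 24·x^5 - 8·x^6)·Dx^2 + (-11 - 24·x - 8·x^2 - 12·x^3 - 10·x^4 - 4·x^5)·Dx^3 + (4 - 5·x - 2·x^2 + 4·x^3 - 3·x^4 - 6·x^5 - 2·x^6)·Dx^4  (order 4).
h: a_k = 0, -3, -5/2, -2, -23/12, -3, -182/45, -39/7, -19837/2520, -34/3, …
ICs: h(0) = 0, h′(0) = -3, h′′(0) = -5, h′′′(0) = -12.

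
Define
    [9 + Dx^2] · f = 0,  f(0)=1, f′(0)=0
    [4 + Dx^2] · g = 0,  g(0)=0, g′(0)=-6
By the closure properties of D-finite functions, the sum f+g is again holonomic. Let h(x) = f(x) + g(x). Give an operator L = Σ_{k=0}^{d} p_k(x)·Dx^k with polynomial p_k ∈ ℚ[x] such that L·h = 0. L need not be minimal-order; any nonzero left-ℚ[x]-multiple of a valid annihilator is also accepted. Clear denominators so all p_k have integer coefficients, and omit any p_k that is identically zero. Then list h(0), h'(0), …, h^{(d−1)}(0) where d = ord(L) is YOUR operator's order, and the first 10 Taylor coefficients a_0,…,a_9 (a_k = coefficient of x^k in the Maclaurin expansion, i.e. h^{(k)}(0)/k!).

f: a_k = 1, 0, -9/2, 0, 27/8, 0, -81/80, 0, 729/4480, 0, …
g: a_k = 0, -6, 0, 4, 0, -4/5, 0, 8/105, 0, -4/945, …
L₀ := lclm(L_f,L_g); ord L₀ ≤ 2+2.
L = 36 + 13·Dx^2 + Dx^4  (order 4).
h: a_k = 1, -6, -9/2, 4, 27/8, -4/5, -81/80, 8/105, 729/4480, -4/945, …
ICs: h(0) = 1, h′(0) = -6, h′′(0) = -9, h′′′(0) = 24.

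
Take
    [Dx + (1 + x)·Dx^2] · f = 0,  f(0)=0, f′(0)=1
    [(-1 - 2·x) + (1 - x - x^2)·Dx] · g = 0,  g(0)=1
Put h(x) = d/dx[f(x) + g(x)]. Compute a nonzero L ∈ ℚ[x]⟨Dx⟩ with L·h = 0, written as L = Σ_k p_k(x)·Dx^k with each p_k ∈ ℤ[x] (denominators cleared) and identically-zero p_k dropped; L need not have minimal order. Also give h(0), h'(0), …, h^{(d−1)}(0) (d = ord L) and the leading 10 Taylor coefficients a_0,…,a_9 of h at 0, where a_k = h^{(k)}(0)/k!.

f: a_k = 0, 1, -1/2, 1/3, -1/4, 1/5, -1/6, 1/7, -1/8, 1/9, …
g: a_k = 1, 1, 2, 3, 5, 8, 13, 21, 34, 55, …
L₀ := lclm(L_f,L_g); ord L₀ ≤ 2+1.
h₀' ⇒ L via d/dx closure of L₀.
L = (-26 - 70·x - 76·x^2 - 36·x^3 - 12·x^4) + (-16 - 84·x - 160·x^2 - 144·x^3 - 74·x^4 - 20·x^5)·Dx + (5 + 11·x - x^2 - 23·x^3 - 29·x^4 - 17·x^5 - 4·x^6)·Dx^2  (order 2).
h: a_k = 2, 3, 10, 19, 41, 77, 148, 271, 496, 889, …
ICs: h(0) = 2, h′(0) = 3.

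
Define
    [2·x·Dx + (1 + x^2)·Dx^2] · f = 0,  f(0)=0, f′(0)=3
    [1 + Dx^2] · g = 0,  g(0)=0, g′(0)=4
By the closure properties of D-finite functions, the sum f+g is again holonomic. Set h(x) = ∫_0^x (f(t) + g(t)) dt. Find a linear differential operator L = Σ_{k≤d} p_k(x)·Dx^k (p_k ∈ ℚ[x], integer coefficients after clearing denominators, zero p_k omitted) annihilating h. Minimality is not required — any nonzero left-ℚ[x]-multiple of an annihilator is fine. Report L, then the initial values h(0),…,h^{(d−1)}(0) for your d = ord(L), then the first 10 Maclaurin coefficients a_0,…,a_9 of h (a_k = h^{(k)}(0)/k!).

L = (-22·x + 28·x^3 + 2·x^5)·Dx^2 + (-1 + 7·x^2 + 9·x^4 + x^6)·Dx^3 + (-22·x + 28·x^3 + 2·x^5)·Dx^4 + (-1 + 7·x^2 + 9·x^4 + x^6)·Dx^5  (order 5).
h: a_k = 0, 0, 7/2, 0, -5/12, 0, 19/180, 0, -541/10080, 0, …
ICs: h(0) = 0, h′(0) = 0, h′′(0) = 7, h′′′(0) = 0, h′′′′(0) = -10.

f: a_k = 0, 3, 0, -1, 0, 3/5, 0, -3/7, 0, 1/3, …
g: a_k = 0, 4, 0, -2/3, 0, 1/30, 0, -1/1260, 0, 1/90720, …
L₀ := lclm(L_f,L_g); ord L₀ ≤ 2+2.
h=∫₀ˣh₀: take L = L₀·Dx.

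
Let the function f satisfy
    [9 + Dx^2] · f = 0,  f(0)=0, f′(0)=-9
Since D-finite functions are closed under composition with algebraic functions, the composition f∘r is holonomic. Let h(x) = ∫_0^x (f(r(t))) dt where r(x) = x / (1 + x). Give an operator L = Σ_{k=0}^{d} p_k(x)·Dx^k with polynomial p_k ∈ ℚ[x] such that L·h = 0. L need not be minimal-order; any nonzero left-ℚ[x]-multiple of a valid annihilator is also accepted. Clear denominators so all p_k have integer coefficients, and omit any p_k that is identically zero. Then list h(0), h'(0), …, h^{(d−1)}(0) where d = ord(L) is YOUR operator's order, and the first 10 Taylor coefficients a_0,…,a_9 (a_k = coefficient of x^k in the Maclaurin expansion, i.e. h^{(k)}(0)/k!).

L = 9·Dx + (2 + 6·x + 6·x^2 + 2·x^3)·Dx^2 + (1 + 4·x + 6·x^2 + 4·x^3 + x^4)·Dx^3  (order 3).
h: a_k = 0, 0, -9/2, 3, 9/8, -63/10, 879/80, -765/56, 58059/4480, -631/80, …
ICs: h(0) = 0, h′(0) = 0, h′′(0) = -9.

f: a_k = 0, -9, 0, 27/2, 0, -243/40, 0, 729/560, 0, -729/4480, …
L₀ from L_f via x↦r, Dx↦r'^{-1}Dx.
Integrate: L := L₀·Dx.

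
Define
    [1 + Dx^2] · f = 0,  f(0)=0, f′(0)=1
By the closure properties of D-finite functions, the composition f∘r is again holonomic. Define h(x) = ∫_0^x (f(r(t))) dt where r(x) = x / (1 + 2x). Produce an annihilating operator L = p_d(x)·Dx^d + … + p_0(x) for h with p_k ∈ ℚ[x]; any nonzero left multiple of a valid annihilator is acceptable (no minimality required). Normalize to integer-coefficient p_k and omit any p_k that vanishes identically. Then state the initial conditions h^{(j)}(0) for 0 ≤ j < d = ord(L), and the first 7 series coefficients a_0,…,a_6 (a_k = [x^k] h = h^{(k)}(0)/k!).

L = Dx + (4 + 24·x + 48·x^2 + 32·x^3)·Dx^2 + (1 + 8·x + 24·x^2 + 32·x^3 + 16·x^4)·Dx^3  (order 3).
h: a_k = 0, 0, 1/2, -2/3, 23/24, -7/5, 1441/720, …
ICs: h(0) = 0, h′(0) = 0, h′′(0) = 1.

f: a_k = 0, 1, 0, -1/6, 0, 1/120, 0, …
f∘r: x↦r, Dx↦Dx/r' in L_f ⇒ L₀.
h=∫₀ˣh₀: take L = L₀·Dx.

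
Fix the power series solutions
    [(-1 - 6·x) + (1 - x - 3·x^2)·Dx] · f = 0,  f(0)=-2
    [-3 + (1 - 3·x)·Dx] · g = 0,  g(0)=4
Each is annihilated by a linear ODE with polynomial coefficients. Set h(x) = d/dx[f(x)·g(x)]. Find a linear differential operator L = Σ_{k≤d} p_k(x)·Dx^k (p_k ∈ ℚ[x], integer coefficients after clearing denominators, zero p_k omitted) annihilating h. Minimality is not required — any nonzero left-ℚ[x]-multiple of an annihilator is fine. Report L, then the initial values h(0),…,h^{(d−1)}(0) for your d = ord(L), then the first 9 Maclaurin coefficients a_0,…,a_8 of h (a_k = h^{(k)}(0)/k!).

f: a_k = -2, -2, -8, -14, -38, -80, -194, -434, -1016, …
g: a_k = 4, 12, 36, 108, 324, 972, 2916, 8748, 26244, …
h₀=f·g: eliminate ⇒ L₀, order ≤ 1·1.
h=h₀': d/dx-closure on L₀ ⇒ L.
L = (32 - 54·x - 216·x^2 + 972·x^4) + (-4 + 16·x + 27·x^2 - 144·x^3 + 243·x^5)·Dx  (order 1).
h: a_k = -32, -256, -1320, -5888, -23680, -89904, -326816, -1153024, -3974904, …
ICs: h(0) = -32.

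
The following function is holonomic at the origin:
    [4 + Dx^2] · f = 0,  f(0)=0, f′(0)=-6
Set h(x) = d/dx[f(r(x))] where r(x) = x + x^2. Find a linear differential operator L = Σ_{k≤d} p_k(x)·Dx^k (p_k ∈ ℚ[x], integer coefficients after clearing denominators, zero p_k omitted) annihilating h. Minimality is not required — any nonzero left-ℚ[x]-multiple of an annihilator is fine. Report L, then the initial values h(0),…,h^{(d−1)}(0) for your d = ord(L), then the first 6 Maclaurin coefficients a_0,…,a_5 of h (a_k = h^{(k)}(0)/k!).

L = (16 + 32·x + 96·x^2 + 128·x^3 + 64·x^4) + (-6 - 12·x)·Dx + (1 + 4·x + 4·x^2)·Dx^2  (order 2).
h: a_k = -6, -12, 12, 48, 56, 0, …
ICs: h(0) = -6, h′(0) = -12.

f: a_k = 0, -6, 0, 4, 0, -4/5, …
L₀ from L_f via x↦r, Dx↦r'^{-1}Dx.
h₀' ⇒ L via d/dx closure of L₀.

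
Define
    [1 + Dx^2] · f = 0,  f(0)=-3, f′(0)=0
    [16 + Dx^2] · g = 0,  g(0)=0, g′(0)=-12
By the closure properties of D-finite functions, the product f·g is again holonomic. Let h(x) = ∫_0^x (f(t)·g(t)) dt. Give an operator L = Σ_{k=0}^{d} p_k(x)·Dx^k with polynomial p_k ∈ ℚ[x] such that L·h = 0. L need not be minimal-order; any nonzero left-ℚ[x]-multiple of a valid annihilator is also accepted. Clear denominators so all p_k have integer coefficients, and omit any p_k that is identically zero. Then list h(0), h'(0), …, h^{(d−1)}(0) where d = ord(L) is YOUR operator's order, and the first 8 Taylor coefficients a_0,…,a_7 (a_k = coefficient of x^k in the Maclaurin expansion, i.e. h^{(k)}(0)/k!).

f: a_k = -3, 0, 3/2, 0, -1/8, 0, 1/240, 0, …
g: a_k = 0, -12, 0, 32, 0, -128/5, 0, 1024/105, …
f·g: L₀ = L_f ⊗_s L_g, ord ≤ 2·2.
Integrate: L := L₀·Dx.
L = 225·Dx + 34·Dx^3 + Dx^5  (order 5).
h: a_k = 0, 0, 18, 0, -57/2, 0, 421/20, 0, …
ICs: h(0) = 0, h′(0) = 0, h′′(0) = 36, h′′′(0) = 0, h′′′′(0) = -684.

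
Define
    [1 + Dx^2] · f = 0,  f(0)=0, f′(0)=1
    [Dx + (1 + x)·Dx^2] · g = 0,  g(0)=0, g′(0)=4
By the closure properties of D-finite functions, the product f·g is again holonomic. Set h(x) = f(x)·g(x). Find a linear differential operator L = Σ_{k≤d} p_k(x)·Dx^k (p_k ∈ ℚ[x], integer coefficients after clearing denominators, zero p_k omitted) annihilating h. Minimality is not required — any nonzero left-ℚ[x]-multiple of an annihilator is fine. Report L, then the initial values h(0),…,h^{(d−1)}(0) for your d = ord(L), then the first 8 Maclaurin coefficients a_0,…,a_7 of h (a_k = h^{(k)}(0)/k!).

f: a_k = 0, 1, 0, -1/6, 0, 1/120, 0, -1/5040, …
g: a_k = 0, 4, -2, 4/3, -1, 4/5, -2/3, 4/7, …
Sym-product of L_f,L_g gives L₀ (≤ ord 4).
L = (-3 + 6·x + 19·x^2 + 16·x^3 + 4·x^4) + (4 + 20·x + 24·x^2 + 8·x^3)·Dx + (20·x + 42·x^2 + 32·x^3 + 8·x^4)·Dx^2 + (4 + 20·x + 24·x^2 + 8·x^3)·Dx^3 + (3 + 14·x + 23·x^2 + 16·x^3 + 4·x^4)·Dx^4  (order 4).
h: a_k = 0, 0, 4, -2, 2/3, -2/3, 11/18, -31/60, …
ICs: h(0) = 0, h′(0) = 0, h′′(0) = 8, h′′′(0) = -12.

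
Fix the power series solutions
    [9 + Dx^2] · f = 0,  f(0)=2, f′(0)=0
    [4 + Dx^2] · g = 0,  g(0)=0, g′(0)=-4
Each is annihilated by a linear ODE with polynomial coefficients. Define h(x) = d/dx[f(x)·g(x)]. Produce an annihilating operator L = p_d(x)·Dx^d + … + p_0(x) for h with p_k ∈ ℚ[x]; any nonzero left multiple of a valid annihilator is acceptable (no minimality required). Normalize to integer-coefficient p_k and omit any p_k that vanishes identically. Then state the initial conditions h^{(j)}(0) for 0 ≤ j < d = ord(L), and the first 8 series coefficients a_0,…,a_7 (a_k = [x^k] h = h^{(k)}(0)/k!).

L = 25 + 26·Dx^2 + Dx^4  (order 4).
h: a_k = -8, 0, 124, 0, -781/3, 0, 19531/90, 0, …
ICs: h(0) = -8, h′(0) = 0, h′′(0) = 248, h′′′(0) = 0.

f: a_k = 2, 0, -9, 0, 27/4, 0, -81/40, 0, …
g: a_k = 0, -4, 0, 8/3, 0, -8/15, 0, 16/315, …
L₀ := L_f ⊗_s L_g (sym. prod.), ord ≤ 4.
h₀' ⇒ L via d/dx closure of L₀.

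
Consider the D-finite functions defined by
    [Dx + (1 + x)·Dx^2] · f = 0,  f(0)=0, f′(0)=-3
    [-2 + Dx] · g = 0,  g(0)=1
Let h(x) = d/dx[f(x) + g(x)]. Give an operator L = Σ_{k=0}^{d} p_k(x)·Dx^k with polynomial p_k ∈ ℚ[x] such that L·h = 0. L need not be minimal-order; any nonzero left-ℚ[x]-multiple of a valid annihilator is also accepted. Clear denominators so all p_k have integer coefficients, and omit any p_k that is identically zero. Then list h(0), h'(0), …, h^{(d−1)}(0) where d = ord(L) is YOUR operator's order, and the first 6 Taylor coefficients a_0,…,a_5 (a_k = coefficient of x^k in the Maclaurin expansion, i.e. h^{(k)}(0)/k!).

f: a_k = 0, -3, 3/2, -1, 3/4, -3/5, …
g: a_k = 1, 2, 2, 4/3, 2/3, 4/15, …
L₀ := lclm(L_f,L_g); ord L₀ ≤ 2+1.
h₀' ⇒ L via d/dx closure of L₀.
L = (-8 - 4·x) + (-2 - 8·x - 4·x^2)·Dx + (3 + 5·x + 2·x^2)·Dx^2  (order 2).
h: a_k = -1, 7, 1, 17/3, -5/3, 53/15, …
ICs: h(0) = -1, h′(0) = 7.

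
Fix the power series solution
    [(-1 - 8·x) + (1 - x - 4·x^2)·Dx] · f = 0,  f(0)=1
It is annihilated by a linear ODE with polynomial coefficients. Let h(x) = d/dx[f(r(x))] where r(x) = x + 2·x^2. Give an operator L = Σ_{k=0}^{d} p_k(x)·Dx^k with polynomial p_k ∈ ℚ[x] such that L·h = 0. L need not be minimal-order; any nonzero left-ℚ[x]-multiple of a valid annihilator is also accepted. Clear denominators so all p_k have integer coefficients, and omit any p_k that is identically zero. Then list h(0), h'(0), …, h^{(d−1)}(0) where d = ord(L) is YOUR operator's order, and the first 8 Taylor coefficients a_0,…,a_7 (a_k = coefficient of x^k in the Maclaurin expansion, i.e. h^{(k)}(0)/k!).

f: a_k = 1, 1, 5, 9, 29, 65, 181, 441, …
h₀=f(r): pull back L_f along r ⇒ L₀.
Derive L from L₀ (diff closure).
L = (14 + 20·x + 120·x^2 + 320·x^3 + 320·x^4) + (-1 - 3·x + 10·x^2 + 40·x^3 + 80·x^4 + 64·x^5)·Dx  (order 1).
h: a_k = 1, 14, 87, 412, 2025, 9594, 42987, 190904, …
ICs: h(0) = 1.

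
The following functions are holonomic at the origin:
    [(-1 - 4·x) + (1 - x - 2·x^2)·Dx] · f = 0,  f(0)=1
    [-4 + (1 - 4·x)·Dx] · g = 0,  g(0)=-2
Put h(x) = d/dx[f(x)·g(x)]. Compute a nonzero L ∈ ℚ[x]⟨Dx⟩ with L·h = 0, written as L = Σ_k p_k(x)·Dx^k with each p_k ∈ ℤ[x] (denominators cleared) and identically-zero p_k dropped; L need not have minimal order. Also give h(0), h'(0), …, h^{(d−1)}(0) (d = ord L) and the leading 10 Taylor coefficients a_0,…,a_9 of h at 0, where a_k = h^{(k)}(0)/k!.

L = (46 - 108·x - 216·x^2 + 256·x^3 + 768·x^4) + (-5 + 29·x - 6·x^2 - 152·x^3 + 80·x^4 + 192·x^5)·Dx  (order 1).
h: a_k = -10, -92, -582, -3192, -16170, -78132, -365806, -1674992, -7543602, -33540780, …
ICs: h(0) = -10.

f: a_k = 1, 1, 3, 5, 11, 21, 43, 85, 171, 341, …
g: a_k = -2, -8, -32, -128, -512, -2048, -8192, -32768, -131072, -524288, …
L₀ := L_f ⊗_s L_g (sym. prod.), ord ≤ 1.
Differentiate: ansatz ord ≤ ord L₀ ⇒ L.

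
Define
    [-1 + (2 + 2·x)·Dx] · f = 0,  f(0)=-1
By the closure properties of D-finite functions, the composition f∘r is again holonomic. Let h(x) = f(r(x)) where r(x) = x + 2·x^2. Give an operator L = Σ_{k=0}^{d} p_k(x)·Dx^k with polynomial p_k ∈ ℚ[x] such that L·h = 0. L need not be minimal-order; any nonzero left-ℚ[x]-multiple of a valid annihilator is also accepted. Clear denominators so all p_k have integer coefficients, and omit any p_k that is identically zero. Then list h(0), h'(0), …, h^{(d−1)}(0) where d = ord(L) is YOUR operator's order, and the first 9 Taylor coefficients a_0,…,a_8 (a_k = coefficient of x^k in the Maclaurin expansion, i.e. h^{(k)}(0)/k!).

f: a_k = -1, -1/2, 1/8, -1/16, 5/128, -7/256, 21/1024, -33/2048, 429/32768, …
Substitute x→r, Dx→(1/r')Dx; clear ⇒ L₀.
L = (-1 - 4·x) + (2 + 2·x + 4·x^2)·Dx  (order 1).
h: a_k = -1, -1/2, -7/8, 7/16, 21/128, -119/256, 189/1024, 791/2048, -17843/32768, …
ICs: h(0) = -1.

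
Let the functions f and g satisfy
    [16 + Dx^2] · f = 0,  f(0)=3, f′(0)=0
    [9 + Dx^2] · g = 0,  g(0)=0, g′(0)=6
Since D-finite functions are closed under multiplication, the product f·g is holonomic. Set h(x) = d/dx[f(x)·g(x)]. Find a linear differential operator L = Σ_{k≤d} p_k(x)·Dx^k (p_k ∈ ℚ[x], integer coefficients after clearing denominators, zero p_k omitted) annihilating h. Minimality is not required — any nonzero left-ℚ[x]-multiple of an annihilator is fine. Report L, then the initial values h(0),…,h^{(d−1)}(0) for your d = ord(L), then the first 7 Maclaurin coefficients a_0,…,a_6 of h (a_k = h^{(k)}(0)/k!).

f: a_k = 3, 0, -24, 0, 32, 0, -256/15, …
g: a_k = 0, 6, 0, -9, 0, 81/20, 0, …
Sym-product of L_f,L_g gives L₀ (≤ ord 4).
Derive L from L₀ (diff closure).
L = 49 + 50·Dx^2 + Dx^4  (order 4).
h: a_k = 18, 0, -513, 0, 8403/4, 0, -137257/40, …
ICs: h(0) = 18, h′(0) = 0, h′′(0) = -1026, h′′′(0) = 0.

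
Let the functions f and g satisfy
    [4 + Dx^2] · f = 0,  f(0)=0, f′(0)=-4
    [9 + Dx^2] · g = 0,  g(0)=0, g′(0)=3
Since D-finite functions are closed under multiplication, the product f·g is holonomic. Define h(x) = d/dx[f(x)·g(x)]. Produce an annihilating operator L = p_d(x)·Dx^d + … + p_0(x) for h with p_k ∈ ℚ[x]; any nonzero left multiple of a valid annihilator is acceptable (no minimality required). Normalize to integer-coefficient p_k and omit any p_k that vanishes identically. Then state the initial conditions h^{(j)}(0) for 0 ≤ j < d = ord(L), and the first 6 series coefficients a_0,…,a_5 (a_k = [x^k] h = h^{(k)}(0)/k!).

f: a_k = 0, -4, 0, 8/3, 0, -8/15, …
g: a_k = 0, 3, 0, -9/2, 0, 81/40, …
Sym-product of L_f,L_g gives L₀ (≤ ord 4).
h=h₀': d/dx-closure on L₀ ⇒ L.
L = 25 + 26·Dx^2 + Dx^4  (order 4).
h: a_k = 0, -24, 0, 104, 0, -651/5, …
ICs: h(0) = 0, h′(0) = -24, h′′(0) = 0, h′′′(0) = 624.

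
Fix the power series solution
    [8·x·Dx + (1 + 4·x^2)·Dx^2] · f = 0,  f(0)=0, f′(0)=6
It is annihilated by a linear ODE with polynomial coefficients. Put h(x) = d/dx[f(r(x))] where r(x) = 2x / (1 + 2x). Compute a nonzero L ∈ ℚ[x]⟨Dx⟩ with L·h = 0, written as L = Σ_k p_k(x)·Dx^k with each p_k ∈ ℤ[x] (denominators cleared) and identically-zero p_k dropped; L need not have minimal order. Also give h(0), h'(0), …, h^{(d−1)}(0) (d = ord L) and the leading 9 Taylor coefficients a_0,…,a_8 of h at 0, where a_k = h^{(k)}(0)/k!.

L = (4 + 40·x) + (1 + 4·x + 20·x^2)·Dx  (order 1).
h: a_k = 12, -48, -48, 1152, -3648, -8448, 106752, -258048, -1102848, …
ICs: h(0) = 12.

f: a_k = 0, 6, 0, -8, 0, 96/5, 0, -384/7, 0, …
h₀=f(r): pull back L_f along r ⇒ L₀.
Derive L from L₀ (diff closure).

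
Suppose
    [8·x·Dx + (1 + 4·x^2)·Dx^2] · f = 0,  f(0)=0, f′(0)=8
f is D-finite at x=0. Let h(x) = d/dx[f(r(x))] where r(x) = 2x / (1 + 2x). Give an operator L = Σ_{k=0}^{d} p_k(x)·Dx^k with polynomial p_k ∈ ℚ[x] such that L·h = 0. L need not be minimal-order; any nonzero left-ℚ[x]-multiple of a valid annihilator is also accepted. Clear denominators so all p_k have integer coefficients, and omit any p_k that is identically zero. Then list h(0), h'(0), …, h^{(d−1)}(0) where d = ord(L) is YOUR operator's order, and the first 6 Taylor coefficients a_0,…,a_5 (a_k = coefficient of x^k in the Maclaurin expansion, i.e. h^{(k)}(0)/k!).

L = (4 + 40·x) + (1 + 4·x + 20·x^2)·Dx  (order 1).
h: a_k = 16, -64, -64, 1536, -4864, -11264, …
ICs: h(0) = 16.

f: a_k = 0, 8, 0, -32/3, 0, 128/5, …
f∘r: x↦r, Dx↦Dx/r' in L_f ⇒ L₀.
Differentiate: ansatz ord ≤ ord L₀ ⇒ L.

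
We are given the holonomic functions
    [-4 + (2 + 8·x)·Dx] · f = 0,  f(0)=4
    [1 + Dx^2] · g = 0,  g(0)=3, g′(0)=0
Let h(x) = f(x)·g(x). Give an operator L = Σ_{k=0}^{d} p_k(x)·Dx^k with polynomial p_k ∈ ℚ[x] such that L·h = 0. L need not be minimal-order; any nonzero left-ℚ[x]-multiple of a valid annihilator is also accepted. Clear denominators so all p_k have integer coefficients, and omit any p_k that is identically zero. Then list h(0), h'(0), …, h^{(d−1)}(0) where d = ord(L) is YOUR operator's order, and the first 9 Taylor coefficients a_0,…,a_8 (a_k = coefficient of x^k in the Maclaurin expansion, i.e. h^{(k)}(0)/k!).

L = (13 + 8·x + 16·x^2) + (-4 - 16·x)·Dx + (1 + 8·x + 16·x^2)·Dx^2  (order 2).
h: a_k = 12, 24, -30, 36, -215/2, 313, -56941/60, 90059/30, -32917807/3360, …
ICs: h(0) = 12, h′(0) = 24.

f: a_k = 4, 8, -8, 16, -40, 112, -336, 1056, -3432, …
g: a_k = 3, 0, -3/2, 0, 1/8, 0, -1/240, 0, 1/13440, …
h₀=f·g: eliminate ⇒ L₀, order ≤ 1·2.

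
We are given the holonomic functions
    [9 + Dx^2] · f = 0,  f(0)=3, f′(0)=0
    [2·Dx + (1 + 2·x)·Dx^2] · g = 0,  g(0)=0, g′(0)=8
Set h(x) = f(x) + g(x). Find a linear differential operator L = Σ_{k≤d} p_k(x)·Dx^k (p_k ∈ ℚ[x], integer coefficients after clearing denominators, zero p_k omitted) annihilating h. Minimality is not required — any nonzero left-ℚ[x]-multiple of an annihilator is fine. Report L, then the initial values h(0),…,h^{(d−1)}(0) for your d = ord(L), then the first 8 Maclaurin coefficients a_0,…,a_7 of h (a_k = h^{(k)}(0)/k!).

f: a_k = 3, 0, -27/2, 0, 81/8, 0, -243/80, 0, …
g: a_k = 0, 8, -8, 32/3, -16, 128/5, -128/3, 512/7, …
L₀ := lclm(L_f,L_g); ord L₀ ≤ 2+2.
L = (594 + 648·x + 648·x^2)·Dx + (153 + 630·x + 972·x^2 + 648·x^3)·Dx^2 + (66 + 72·x + 72·x^2)·Dx^3 + (17 + 70·x + 108·x^2 + 72·x^3)·Dx^4  (order 4).
h: a_k = 3, 8, -43/2, 32/3, -47/8, 128/5, -10969/240, 512/7, …
ICs: h(0) = 3, h′(0) = 8, h′′(0) = -43, h′′′(0) = 64.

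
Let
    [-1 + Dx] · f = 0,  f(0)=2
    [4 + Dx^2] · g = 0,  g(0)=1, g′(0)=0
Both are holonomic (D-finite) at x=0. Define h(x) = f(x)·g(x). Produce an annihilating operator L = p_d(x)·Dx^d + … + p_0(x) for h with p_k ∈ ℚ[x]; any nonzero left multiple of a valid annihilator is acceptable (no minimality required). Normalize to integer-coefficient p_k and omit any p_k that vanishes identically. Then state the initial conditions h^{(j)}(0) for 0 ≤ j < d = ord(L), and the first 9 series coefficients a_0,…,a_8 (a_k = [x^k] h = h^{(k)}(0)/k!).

f: a_k = 2, 2, 1, 1/3, 1/12, 1/60, 1/360, 1/2520, 1/20160, …
g: a_k = 1, 0, -2, 0, 2/3, 0, -4/45, 0, 2/315, …
L₀ := L_f ⊗_s L_g (sym. prod.), ord ≤ 2.
L = 5 - 2·Dx + Dx^2  (order 2).
h: a_k = 2, 2, -3, -11/3, -7/12, 41/60, 13/40, 29/2520, -527/20160, …
ICs: h(0) = 2, h′(0) = 2.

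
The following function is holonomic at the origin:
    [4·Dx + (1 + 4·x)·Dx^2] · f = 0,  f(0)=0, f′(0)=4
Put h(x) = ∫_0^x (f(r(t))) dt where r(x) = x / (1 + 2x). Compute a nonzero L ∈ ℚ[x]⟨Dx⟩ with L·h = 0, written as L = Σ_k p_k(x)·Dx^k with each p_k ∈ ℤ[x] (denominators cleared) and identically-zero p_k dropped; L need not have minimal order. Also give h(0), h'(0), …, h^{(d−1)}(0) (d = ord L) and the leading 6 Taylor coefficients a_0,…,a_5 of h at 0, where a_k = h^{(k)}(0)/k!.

L = (8 + 24·x)·Dx^2 + (1 + 8·x + 12·x^2)·Dx^3  (order 3).
h: a_k = 0, 0, 2, -16/3, 52/3, -64, …
ICs: h(0) = 0, h′(0) = 0, h′′(0) = 4.

f: a_k = 0, 4, -8, 64/3, -64, 1024/5, …
L₀ from L_f via x↦r, Dx↦r'^{-1}Dx.
h=∫₀ˣh₀: take L = L₀·Dx.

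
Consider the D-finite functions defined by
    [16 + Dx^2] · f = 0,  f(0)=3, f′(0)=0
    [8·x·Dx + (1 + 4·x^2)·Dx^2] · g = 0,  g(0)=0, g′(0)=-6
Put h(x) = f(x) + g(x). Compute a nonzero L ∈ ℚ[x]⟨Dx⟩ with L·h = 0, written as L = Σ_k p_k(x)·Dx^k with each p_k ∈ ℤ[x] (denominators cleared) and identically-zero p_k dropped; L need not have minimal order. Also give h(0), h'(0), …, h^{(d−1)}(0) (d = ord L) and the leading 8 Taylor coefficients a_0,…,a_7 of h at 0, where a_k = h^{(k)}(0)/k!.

L = (-512·x + 5120·x^3 + 4096·x^5)·Dx + (16 + 512·x^2 + 2304·x^4 + 2048·x^6)·Dx^2 + (-32·x + 320·x^3 + 256·x^5)·Dx^3 + (1 + 32·x^2 + 144·x^4 + 128·x^6)·Dx^4  (order 4).
h: a_k = 3, -6, -24, 8, 32, -96/5, -256/15, 384/7, …
ICs: h(0) = 3, h′(0) = -6, h′′(0) = -48, h′′′(0) = 48.

f: a_k = 3, 0, -24, 0, 32, 0, -256/15, 0, …
g: a_k = 0, -6, 0, 8, 0, -96/5, 0, 384/7, …
f+g: L₀ = lclm(L_f,L_g), ord ≤ 2+2.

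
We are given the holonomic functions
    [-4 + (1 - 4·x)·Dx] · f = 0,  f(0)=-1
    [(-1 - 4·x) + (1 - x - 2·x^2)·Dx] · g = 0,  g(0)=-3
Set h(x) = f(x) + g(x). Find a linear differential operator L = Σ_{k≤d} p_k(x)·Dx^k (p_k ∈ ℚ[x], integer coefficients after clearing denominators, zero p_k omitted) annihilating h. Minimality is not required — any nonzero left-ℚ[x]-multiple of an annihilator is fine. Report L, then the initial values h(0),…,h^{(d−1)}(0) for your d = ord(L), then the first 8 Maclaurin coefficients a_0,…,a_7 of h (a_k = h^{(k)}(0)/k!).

L = (-8 - 144·x + 96·x^2 - 128·x^3) + (26 - 28·x - 120·x^2 + 128·x^3 - 256·x^4)·Dx + (-3 + 19·x - 34·x^2 + 24·x^3 + 16·x^4 - 64·x^5)·Dx^2  (order 2).
h: a_k = -4, -7, -25, -79, -289, -1087, -4225, -16639, …
ICs: h(0) = -4, h′(0) = -7.

f: a_k = -1, -4, -16, -64, -256, -1024, -4096, -16384, …
g: a_k = -3, -3, -9, -15, -33, -63, -129, -255, …
f+g: L₀ = lclm(L_f,L_g), ord ≤ 1+1.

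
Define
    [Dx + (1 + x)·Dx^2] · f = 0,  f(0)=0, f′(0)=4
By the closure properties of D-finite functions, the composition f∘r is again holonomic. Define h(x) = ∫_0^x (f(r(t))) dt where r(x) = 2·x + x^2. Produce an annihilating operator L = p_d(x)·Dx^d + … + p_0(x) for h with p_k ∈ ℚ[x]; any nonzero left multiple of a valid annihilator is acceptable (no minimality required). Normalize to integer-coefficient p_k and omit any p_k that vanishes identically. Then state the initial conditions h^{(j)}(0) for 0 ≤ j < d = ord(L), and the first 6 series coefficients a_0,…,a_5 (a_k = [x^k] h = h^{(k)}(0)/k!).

L = Dx^2 + (1 + x)·Dx^3  (order 3).
h: a_k = 0, 0, 4, -4/3, 2/3, -2/5, …
ICs: h(0) = 0, h′(0) = 0, h′′(0) = 8.

f: a_k = 0, 4, -2, 4/3, -1, 4/5, …
h₀=f(r): pull back L_f along r ⇒ L₀.
h=∫₀ˣh₀: take L = L₀·Dx.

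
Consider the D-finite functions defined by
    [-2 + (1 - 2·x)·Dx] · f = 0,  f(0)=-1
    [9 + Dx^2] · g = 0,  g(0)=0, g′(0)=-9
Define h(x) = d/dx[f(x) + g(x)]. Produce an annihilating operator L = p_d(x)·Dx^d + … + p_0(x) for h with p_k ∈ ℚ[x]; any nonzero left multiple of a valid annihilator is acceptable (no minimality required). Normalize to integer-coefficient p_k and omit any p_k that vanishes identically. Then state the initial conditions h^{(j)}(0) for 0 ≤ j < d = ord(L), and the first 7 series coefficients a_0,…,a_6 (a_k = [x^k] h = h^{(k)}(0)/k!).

f: a_k = -1, -2, -4, -8, -16, -32, -64, …
g: a_k = 0, -9, 0, 27/2, 0, -243/40, 0, …
f+g: L₀ = lclm(L_f,L_g), ord ≤ 1+2.
h=h₀': d/dx-closure on L₀ ⇒ L.
L = (684 - 432·x + 432·x^2) + (-99 + 306·x - 324·x^2 + 216·x^3)·Dx + (76 - 48·x + 48·x^2)·Dx^2 + (-11 + 34·x - 36·x^2 + 24·x^3)·Dx^3  (order 3).
h: a_k = -11, -8, 33/2, -64, -1523/8, -384, -70951/80, …
ICs: h(0) = -11, h′(0) = -8, h′′(0) = 33.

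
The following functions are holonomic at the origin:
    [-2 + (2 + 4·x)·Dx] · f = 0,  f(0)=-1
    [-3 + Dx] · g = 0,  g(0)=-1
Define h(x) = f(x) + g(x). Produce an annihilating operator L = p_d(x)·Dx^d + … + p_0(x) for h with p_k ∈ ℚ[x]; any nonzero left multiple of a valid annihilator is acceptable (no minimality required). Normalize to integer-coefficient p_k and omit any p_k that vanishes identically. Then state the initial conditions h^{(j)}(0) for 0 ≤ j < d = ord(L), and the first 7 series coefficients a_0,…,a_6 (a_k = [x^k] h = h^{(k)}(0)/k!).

L = (6 + 9·x) + (-5 - 18·x - 18·x^2)·Dx + (1 + 5·x + 6·x^2)·Dx^2  (order 2).
h: a_k = -2, -4, -4, -5, -11/4, -29/10, 3/10, …
ICs: h(0) = -2, h′(0) = -4.

f: a_k = -1, -1, 1/2, -1/2, 5/8, -7/8, 21/16, …
g: a_k = -1, -3, -9/2, -9/2, -27/8, -81/40, -81/80, …
f+g: L₀ = lclm(L_f,L_g), ord ≤ 1+1.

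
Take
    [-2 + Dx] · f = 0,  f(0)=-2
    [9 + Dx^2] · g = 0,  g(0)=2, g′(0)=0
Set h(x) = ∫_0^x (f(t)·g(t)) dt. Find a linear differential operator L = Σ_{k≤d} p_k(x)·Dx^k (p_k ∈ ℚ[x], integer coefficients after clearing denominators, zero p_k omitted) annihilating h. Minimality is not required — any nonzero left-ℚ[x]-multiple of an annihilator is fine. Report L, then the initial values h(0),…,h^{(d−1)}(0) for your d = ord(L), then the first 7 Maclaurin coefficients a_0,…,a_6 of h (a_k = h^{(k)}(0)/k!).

f: a_k = -2, -4, -4, -8/3, -4/3, -8/15, -8/45, …
g: a_k = 2, 0, -9, 0, 27/4, 0, -81/40, …
Product ⇒ symmetric product L₀, ord ≤ 2.
∫: right-multiply L₀ by Dx.
L = 13·Dx - 4·Dx^2 + Dx^3  (order 3).
h: a_k = 0, -4, -4, 10/3, 23/3, 119/30, -61/90, …
ICs: h(0) = 0, h′(0) = -4, h′′(0) = -8.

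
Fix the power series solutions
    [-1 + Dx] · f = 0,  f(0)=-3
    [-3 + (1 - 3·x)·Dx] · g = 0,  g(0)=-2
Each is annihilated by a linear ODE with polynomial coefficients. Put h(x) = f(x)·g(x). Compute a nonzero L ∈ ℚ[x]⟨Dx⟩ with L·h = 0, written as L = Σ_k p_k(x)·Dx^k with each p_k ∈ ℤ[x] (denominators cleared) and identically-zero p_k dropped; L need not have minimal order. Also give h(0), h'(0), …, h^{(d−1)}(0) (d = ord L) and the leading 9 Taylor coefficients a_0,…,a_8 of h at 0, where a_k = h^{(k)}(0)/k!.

L = (4 - 3·x) + (-1 + 3·x)·Dx  (order 1).
h: a_k = 6, 24, 75, 226, 2713/4, 10174/5, 732529/120, 1538311/84, 369194641/6720, …
ICs: h(0) = 6.

f: a_k = -3, -3, -3/2, -1/2, -1/8, -1/40, -1/240, -1/1680, -1/13440, …
g: a_k = -2, -6, -18, -54, -162, -486, -1458, -4374, -13122, …
L₀ := L_f ⊗_s L_g (sym. prod.), ord ≤ 1.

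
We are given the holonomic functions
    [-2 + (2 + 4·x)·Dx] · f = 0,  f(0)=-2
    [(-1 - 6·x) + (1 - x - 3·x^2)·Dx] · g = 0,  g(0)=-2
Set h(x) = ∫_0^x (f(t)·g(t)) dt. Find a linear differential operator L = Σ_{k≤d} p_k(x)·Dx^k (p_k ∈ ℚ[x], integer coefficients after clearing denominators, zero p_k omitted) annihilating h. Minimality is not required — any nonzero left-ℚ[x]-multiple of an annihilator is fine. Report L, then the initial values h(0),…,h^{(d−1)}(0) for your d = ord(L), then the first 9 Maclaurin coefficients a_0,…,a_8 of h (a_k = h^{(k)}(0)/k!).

f: a_k = -2, -2, 1, -1, 5/4, -7/4, 21/8, -33/8, 429/64, …
g: a_k = -2, -2, -8, -14, -38, -80, -194, -434, -1016, …
Sym-product of L_f,L_g gives L₀ (≤ ord 1).
h=∫₀ˣh₀: take L = L₀·Dx.
L = (2 + 7·x + 9·x^2)·Dx + (-1 - x + 5·x^2 + 6·x^3)·Dx^2  (order 2).
h: a_k = 0, 4, 4, 6, 11, 191/10, 77/2, 2049/28, 2427/16, …
ICs: h(0) = 0, h′(0) = 4.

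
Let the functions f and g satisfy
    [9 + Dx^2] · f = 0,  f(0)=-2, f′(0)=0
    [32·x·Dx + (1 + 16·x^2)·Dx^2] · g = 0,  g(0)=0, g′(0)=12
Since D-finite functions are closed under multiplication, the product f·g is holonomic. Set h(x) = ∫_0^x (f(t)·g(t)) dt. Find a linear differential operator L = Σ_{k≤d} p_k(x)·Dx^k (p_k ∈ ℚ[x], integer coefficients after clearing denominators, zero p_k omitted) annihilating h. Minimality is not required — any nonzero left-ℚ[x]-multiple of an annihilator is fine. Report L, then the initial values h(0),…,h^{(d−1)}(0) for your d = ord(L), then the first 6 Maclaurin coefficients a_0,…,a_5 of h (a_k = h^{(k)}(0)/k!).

f: a_k = -2, 0, 9, 0, -27/4, 0, …
g: a_k = 0, 12, 0, -64, 0, 3072/5, …
L₀ := L_f ⊗_s L_g (sym. prod.), ord ≤ 4.
∫: right-multiply L₀ by Dx.
L = (16425 + 696384·x^2 + 2778624·x^4 + 11943936·x^6 + 47775744·x^8)·Dx + (23616·x + 543744·x^3 + 3981312·x^5 + 21233664·x^7)·Dx^2 + (2050 + 87168·x^2 + 470016·x^4 + 2654208·x^6 + 10616832·x^8)·Dx^3 + (2624·x + 60416·x^3 + 442368·x^5 + 2359296·x^7)·Dx^4 + (25 + 1088·x^2 + 17920·x^4 + 147456·x^6 + 589824·x^8)·Dx^5  (order 5).
h: a_k = 0, 0, -12, 0, 59, 0, …
ICs: h(0) = 0, h′(0) = 0, h′′(0) = -24, h′′′(0) = 0, h′′′′(0) = 1416.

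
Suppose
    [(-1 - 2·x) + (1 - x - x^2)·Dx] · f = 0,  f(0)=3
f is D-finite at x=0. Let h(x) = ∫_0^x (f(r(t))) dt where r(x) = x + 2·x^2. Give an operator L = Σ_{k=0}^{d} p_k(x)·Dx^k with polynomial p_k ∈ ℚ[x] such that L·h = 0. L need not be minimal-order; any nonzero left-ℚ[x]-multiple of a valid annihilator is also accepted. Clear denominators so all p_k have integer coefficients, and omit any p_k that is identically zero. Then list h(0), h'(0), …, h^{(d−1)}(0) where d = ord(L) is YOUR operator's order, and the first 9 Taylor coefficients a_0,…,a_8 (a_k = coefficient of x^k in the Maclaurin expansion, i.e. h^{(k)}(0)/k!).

f: a_k = 3, 3, 6, 9, 15, 24, 39, 63, 102, …
L₀ from L_f via x↦r, Dx↦r'^{-1}Dx.
Integrate: L := L₀·Dx.
L = (1 + 6·x + 12·x^2 + 16·x^3)·Dx + (-1 + x + 3·x^2 + 4·x^3 + 4·x^4)·Dx^2  (order 2).
h: a_k = 0, 3, 3/2, 4, 33/4, 93/5, 42, 711/7, 1971/8, …
ICs: h(0) = 0, h′(0) = 3.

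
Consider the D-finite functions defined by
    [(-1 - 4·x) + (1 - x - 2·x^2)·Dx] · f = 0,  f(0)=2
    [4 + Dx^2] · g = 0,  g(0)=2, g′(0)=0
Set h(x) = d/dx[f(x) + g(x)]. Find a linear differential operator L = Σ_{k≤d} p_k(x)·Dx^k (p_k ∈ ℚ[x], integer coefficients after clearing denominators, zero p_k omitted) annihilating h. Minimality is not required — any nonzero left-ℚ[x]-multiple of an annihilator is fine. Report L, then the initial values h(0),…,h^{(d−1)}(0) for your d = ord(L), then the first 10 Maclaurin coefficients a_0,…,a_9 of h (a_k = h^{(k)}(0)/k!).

L = (576 + 2400·x + 5616·x^2 + 3360·x^3 + 3840·x^4 + 1152·x^5 + 768·x^6) + (-68 - 236·x + 240·x^2 + 488·x^3 + 560·x^4 + 672·x^5 + 448·x^6 + 256·x^7)·Dx + (144 + 600·x + 1404·x^2 + 840·x^3 + 960·x^4 + 288·x^5 + 192·x^6)·Dx^2 + (-17 - 59·x + 60·x^2 + 122·x^3 + 140·x^4 + 168·x^5 + 112·x^6 + 64·x^7)·Dx^3  (order 3).
h: a_k = 2, 4, 30, 280/3, 210, 7724/15, 1190, 861872/315, 6138, 38726084/2835, …
ICs: h(0) = 2, h′(0) = 4, h′′(0) = 60.

f: a_k = 2, 2, 6, 10, 22, 42, 86, 170, 342, 682, …
g: a_k = 2, 0, -4, 0, 4/3, 0, -8/45, 0, 4/315, 0, …
h₀=f+g: left-lcm gives L₀, ord ≤ 3.
h=h₀': d/dx-closure on L₀ ⇒ L.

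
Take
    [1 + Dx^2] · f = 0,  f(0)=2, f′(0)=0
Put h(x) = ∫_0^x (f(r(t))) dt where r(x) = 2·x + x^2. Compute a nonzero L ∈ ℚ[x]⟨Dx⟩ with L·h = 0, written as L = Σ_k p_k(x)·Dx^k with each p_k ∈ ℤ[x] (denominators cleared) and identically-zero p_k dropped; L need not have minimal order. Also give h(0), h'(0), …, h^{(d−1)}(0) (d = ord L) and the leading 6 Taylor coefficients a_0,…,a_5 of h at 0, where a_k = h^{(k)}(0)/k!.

L = (4 + 12·x + 12·x^2 + 4·x^3)·Dx - Dx^2 + (1 + x)·Dx^3  (order 3).
h: a_k = 0, 2, 0, -4/3, -1, 1/15, …
ICs: h(0) = 0, h′(0) = 2, h′′(0) = 0.

f: a_k = 2, 0, -1, 0, 1/12, 0, …
h₀=f(r): pull back L_f along r ⇒ L₀.
h=∫₀ˣh₀: take L = L₀·Dx.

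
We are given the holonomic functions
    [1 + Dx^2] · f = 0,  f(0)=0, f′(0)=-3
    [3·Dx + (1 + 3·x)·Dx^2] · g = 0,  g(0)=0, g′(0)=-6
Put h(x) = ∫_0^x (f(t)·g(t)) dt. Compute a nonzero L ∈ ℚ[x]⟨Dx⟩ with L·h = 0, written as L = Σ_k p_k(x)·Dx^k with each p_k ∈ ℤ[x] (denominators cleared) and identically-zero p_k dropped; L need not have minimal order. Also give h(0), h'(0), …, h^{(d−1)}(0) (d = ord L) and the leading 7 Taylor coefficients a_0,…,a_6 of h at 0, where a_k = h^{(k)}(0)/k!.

f: a_k = 0, -3, 0, 1/2, 0, -1/40, 0, …
g: a_k = 0, -6, 9, -18, 81/2, -486/5, 243, …
Sym-product of L_f,L_g gives L₀ (≤ ord 4).
h=∫₀ˣh₀: take L = L₀·Dx.
L = (-203 - 222·x - 189·x^2 + 432·x^3 + 324·x^4)·Dx + (-84 - 108·x + 648·x^2 + 648·x^3)·Dx^2 + (-208 - 228·x - 54·x^2 + 864·x^3 + 648·x^4)·Dx^3 + (-84 - 108·x + 648·x^2 + 648·x^3)·Dx^4 + (-5 - 6·x + 135·x^2 + 432·x^3 + 324·x^4)·Dx^5  (order 5).
h: a_k = 0, 0, 0, 6, -27/4, 51/5, -39/2, …
ICs: h(0) = 0, h′(0) = 0, h′′(0) = 0, h′′′(0) = 36, h′′′′(0) = -162.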